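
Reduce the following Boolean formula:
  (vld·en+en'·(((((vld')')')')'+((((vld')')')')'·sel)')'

(vld·en+en'·(((((vld')')')')'+((((vld')')')')'·sel)')'
= (vld·en+en'·(((((vld')')')')')')'   — absorption
= (vld·en+en'·(((vld')')')')'   — double negation
= (vld·en+en'·(vld')')'   — double negation
= (vld·en+en'·vld)'   — double negation
= vld'   — distribution

vld'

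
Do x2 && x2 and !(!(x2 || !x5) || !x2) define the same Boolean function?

E1: x2 && x2
    = x2
E2: !(!(x2 || !x5) || !x2)
    = (x2 || !x5) && x2
    = x2
Both reduce to x2, so they are equivalent.

Yes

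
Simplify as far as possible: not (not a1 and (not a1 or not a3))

not (not a1 and (not a1 or not a3))
= not not a1   [absorption]
= a1   [double negation]

a1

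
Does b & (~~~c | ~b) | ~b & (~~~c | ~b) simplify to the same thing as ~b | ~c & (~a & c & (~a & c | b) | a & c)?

No

E1: b & (~~~c | ~b) | ~b & (~~~c | ~b)
    = ~~~c | ~b   — distribution
    = ~c | ~b   — double negation
E2: ~b | ~c & (~a & c & (~a & c | b) | a & c)
    = ~b | ~c & (~a & c | a & c)   — absorption
    = ~b | ~c & c   — distribution
    = ~b   — complement / identity
These differ: at a=0, b=1, c=0, E1 = 1 but E2 = 0.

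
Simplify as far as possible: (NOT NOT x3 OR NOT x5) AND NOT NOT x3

(NOT NOT x3 OR NOT x5) AND NOT NOT x3
= NOT NOT x3   [absorption]
= x3   [double negation]

x3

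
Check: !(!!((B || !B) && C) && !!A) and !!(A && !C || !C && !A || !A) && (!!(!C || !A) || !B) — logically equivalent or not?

E1: !(!!((B || !B) && C) && !!A)
    = !((B || !B) && C) || !A
    = !C || !A
E2: !!(A && !C || !C && !A || !A) && (!!(!C || !A) || !B)
    = !!(!C || !A) && (!!(!C || !A) || !B)
    = !!(!C || !A)
    = !C || !A
Both reduce to !C || !A, so they are equivalent.

Yes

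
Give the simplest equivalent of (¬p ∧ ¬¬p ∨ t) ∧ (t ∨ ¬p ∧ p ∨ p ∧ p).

(¬p ∧ ¬¬p ∨ t) ∧ (t ∨ ¬p ∧ p ∨ p ∧ p)
= (¬p ∧ p ∨ t) ∧ (t ∨ ¬p ∧ p ∨ p ∧ p)
= (¬p ∧ p ∨ t) ∧ (t ∨ p)
= t ∧ (t ∨ p)
= t

t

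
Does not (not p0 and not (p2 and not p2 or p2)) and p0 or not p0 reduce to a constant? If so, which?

yes, True

not (not p0 and not (p2 and not p2 or p2)) and p0 or not p0
= not (not p0 and not p2) and p0 or not p0   — complement / identity
= (p0 or p2) and p0 or not p0   — De Morgan
= p0 or not p0   — absorption
= True   — complement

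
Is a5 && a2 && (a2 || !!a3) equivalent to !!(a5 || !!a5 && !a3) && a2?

E1: a5 && a2 && (a2 || !!a3)
    = a5 && a2 && (a2 || a3)
    = a5 && a2
E2: !!(a5 || !!a5 && !a3) && a2
    = (a5 || !!a5 && !a3) && a2
    = (a5 || a5 && !a3) && a2
    = a5 && a2
Both reduce to a5 && a2, so they are equivalent.

Yes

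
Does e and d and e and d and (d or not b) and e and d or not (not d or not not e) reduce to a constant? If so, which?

e and d and e and d and (d or not b) and e and d or not (not d or not not e)
= e and d and e and d and e and d or not (not d or not not e)   — absorption
= e and d and e and d or not (not d or not not e)   — idempotence
= e and d or not (not d or not not e)   — idempotence
= e and d or d and not e   — De Morgan
= d   — distribution
This depends on d, so it is not a constant.

no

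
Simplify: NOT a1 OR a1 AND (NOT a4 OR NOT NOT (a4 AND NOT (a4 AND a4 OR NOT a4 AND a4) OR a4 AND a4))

NOT a1 OR a1 AND (NOT a4 OR NOT NOT (a4 AND NOT (a4 AND a4 OR NOT a4 AND a4) OR a4 AND a4))
= NOT a1 OR a1 AND (NOT a4 OR NOT NOT (a4 AND NOT a4 OR a4 AND a4))   — distribution
= NOT a1 OR a1 AND (NOT a4 OR NOT NOT a4)   — distribution
= NOT a1 OR a1 AND (NOT a4 OR a4)   — double negation
= NOT a1 OR a1   — complement / identity
= TRUE   — complement

TRUE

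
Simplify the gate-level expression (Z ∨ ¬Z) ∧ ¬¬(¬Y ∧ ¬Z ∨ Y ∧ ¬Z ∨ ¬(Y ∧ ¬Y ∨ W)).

¬Z ∨ ¬W

(Z ∨ ¬Z) ∧ ¬¬(¬Y ∧ ¬Z ∨ Y ∧ ¬Z ∨ ¬(Y ∧ ¬Y ∨ W))
= (Z ∨ ¬Z) ∧ ¬¬(¬Z ∨ ¬(Y ∧ ¬Y ∨ W))   [distribution]
= (Z ∨ ¬Z) ∧ ¬¬(¬Z ∨ ¬W)   [complement / identity]
= ¬¬(¬Z ∨ ¬W)   [complement / identity]
= ¬Z ∨ ¬W   [double negation]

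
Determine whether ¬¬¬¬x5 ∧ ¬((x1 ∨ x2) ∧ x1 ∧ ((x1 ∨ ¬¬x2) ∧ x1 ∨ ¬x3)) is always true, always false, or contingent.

contingent

¬¬¬¬x5 ∧ ¬((x1 ∨ x2) ∧ x1 ∧ ((x1 ∨ ¬¬x2) ∧ x1 ∨ ¬x3))
= ¬¬x5 ∧ ¬((x1 ∨ x2) ∧ x1 ∧ ((x1 ∨ ¬¬x2) ∧ x1 ∨ ¬x3))
= ¬¬x5 ∧ ¬((x1 ∨ x2) ∧ x1 ∧ ((x1 ∨ x2) ∧ x1 ∨ ¬x3))
= ¬¬x5 ∧ ¬((x1 ∨ x2) ∧ x1)
= ¬¬x5 ∧ ¬x1
= x5 ∧ ¬x1
This depends on x1, x5, so it is not a constant.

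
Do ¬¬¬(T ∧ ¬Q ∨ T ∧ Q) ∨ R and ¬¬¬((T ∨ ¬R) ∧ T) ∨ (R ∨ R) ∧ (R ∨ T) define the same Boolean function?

Yes

E1: ¬¬¬(T ∧ ¬Q ∨ T ∧ Q) ∨ R
    = ¬(T ∧ ¬Q ∨ T ∧ Q) ∨ R
    = ¬T ∨ R
E2: ¬¬¬((T ∨ ¬R) ∧ T) ∨ (R ∨ R) ∧ (R ∨ T)
    = ¬¬¬((T ∨ ¬R) ∧ T) ∨ R ∨ R ∧ T
    = ¬¬¬((T ∨ ¬R) ∧ T) ∨ R
    = ¬¬¬T ∨ R
    = ¬T ∨ R
Both reduce to ¬T ∨ R, so they are equivalent.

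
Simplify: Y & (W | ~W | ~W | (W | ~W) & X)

Y

Y & (W | ~W | ~W | (W | ~W) & X)
= Y & (W | ~W | (W | ~W) & X)   (idempotence)
= Y & (W | ~W)   (absorption)
= Y   (complement / identity)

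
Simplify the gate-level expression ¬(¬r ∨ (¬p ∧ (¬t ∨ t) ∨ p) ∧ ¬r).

r

¬(¬r ∨ (¬p ∧ (¬t ∨ t) ∨ p) ∧ ¬r)
= ¬(¬r ∨ (¬p ∨ p) ∧ ¬r)   (complement / identity)
= ¬(¬r ∨ ¬r)   (complement / identity)
= r ∧ r   (De Morgan)
= r   (idempotence)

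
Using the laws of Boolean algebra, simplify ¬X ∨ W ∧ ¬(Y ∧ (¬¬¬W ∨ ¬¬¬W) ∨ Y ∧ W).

¬X ∨ W ∧ ¬Y

¬X ∨ W ∧ ¬(Y ∧ (¬¬¬W ∨ ¬¬¬W) ∨ Y ∧ W)
= ¬X ∨ W ∧ ¬(Y ∧ ¬¬¬W ∨ Y ∧ W)   (idempotence)
= ¬X ∨ W ∧ ¬(Y ∧ ¬W ∨ Y ∧ W)   (double negation)
= ¬X ∨ W ∧ ¬Y   (distribution)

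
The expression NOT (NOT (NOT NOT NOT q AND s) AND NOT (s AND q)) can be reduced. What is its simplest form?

s

NOT (NOT (NOT NOT NOT q AND s) AND NOT (s AND q))
= NOT (NOT (NOT q AND s) AND NOT (s AND q))   — double negation
= NOT q AND s OR s AND q   — De Morgan
= s   — distribution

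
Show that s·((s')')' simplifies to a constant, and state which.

s·((s')')'
= s·s'   [double negation]
= 0   [complement]

0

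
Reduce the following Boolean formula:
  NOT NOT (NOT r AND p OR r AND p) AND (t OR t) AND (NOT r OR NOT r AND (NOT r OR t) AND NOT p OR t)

p AND t

NOT NOT (NOT r AND p OR r AND p) AND (t OR t) AND (NOT r OR NOT r AND (NOT r OR t) AND NOT p OR t)
= NOT NOT (NOT r AND p OR r AND p) AND (t OR t) AND (NOT r OR NOT r AND NOT p OR t)   — absorption
= NOT NOT (NOT r AND p OR r AND p) AND (t OR t AND (NOT r OR NOT r AND NOT p))   — distribution
= NOT NOT (NOT r AND p OR r AND p) AND (t OR t AND NOT r)   — absorption
= (NOT r AND p OR r AND p) AND (t OR t AND NOT r)   — double negation
= p AND (t OR t AND NOT r)   — distribution
= p AND t   — absorption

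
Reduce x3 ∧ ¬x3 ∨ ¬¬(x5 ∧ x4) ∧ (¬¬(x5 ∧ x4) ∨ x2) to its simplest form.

x5 ∧ x4

x3 ∧ ¬x3 ∨ ¬¬(x5 ∧ x4) ∧ (¬¬(x5 ∧ x4) ∨ x2)
= x3 ∧ ¬x3 ∨ ¬¬(x5 ∧ x4)
= ¬¬(x5 ∧ x4)
= x5 ∧ x4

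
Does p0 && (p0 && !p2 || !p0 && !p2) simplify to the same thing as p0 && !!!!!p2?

E1: p0 && (p0 && !p2 || !p0 && !p2)
    = p0 && !p2   — distribution
E2: p0 && !!!!!p2
    = p0 && !!!p2   — double negation
    = p0 && !p2   — double negation
Both reduce to p0 && !p2, so they are equivalent.

Yes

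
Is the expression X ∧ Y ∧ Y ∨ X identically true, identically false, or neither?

neither

X ∧ Y ∧ Y ∨ X
= X ∧ Y ∨ X
= X
This depends on X, so it is not a constant.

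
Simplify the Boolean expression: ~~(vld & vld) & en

vld & en

~~(vld & vld) & en
= vld & vld & en
= vld & en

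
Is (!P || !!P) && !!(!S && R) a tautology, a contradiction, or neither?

(!P || !!P) && !!(!S && R)
= (!P || !!P) && !S && R   (double negation)
= (!P || P) && !S && R   (double negation)
= !S && R   (complement / identity)
This depends on R, S, so it is not a constant.

neither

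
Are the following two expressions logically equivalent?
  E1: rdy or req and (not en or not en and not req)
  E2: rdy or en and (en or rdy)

E1: rdy or req and (not en or not en and not req)
    = rdy or req and not en   [absorption]
E2: rdy or en and (en or rdy)
    = rdy or en   [absorption]
These differ: at en=1, rdy=0, req=0, E1 = 0 but E2 = 1.

No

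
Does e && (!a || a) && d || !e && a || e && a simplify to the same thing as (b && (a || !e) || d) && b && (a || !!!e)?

E1: e && (!a || a) && d || !e && a || e && a
    = e && (!a || a) && d || a   [distribution]
    = e && d || a   [complement / identity]
E2: (b && (a || !e) || d) && b && (a || !!!e)
    = (b && (a || !e) || d) && b && (a || !e)   [double negation]
    = b && (a || !e)   [absorption]
These differ: at a=1, b=0, d=1, e=0, E1 = 1 but E2 = 0.

No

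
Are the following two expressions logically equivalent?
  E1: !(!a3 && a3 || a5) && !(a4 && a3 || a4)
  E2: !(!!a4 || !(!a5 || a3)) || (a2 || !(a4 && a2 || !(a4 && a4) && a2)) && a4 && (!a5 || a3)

No

E1: !(!a3 && a3 || a5) && !(a4 && a3 || a4)
    = !(!a3 && a3 || a5) && !a4   (absorption)
    = !a5 && !a4   (complement / identity)
E2: !(!!a4 || !(!a5 || a3)) || (a2 || !(a4 && a2 || !(a4 && a4) && a2)) && a4 && (!a5 || a3)
    = !(!!a4 || !(!a5 || a3)) || (a2 || !(a4 && a2 || !a4 && a2)) && a4 && (!a5 || a3)   (idempotence)
    = !(!!a4 || !(!a5 || a3)) || (a2 || !a2) && a4 && (!a5 || a3)   (distribution)
    = !(!!a4 || !(!a5 || a3)) || a4 && (!a5 || a3)   (complement / identity)
    = !a4 && (!a5 || a3) || a4 && (!a5 || a3)   (De Morgan)
    = !a5 || a3   (distribution)
These differ: at a2=0, a3=1, a4=0, a5=1, E1 = 0 but E2 = 1.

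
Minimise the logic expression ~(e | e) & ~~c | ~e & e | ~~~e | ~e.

~(e | e) & ~~c | ~e & e | ~~~e | ~e
= ~(e | e) & ~~c | ~~~e | ~e   [complement / identity]
= ~(e | e) & ~~c | ~e | ~e   [double negation]
= ~(e | e) & c | ~e | ~e   [double negation]
= ~(e | e) & c | ~e   [idempotence]
= ~e & c | ~e   [idempotence]
= ~e   [absorption]

~e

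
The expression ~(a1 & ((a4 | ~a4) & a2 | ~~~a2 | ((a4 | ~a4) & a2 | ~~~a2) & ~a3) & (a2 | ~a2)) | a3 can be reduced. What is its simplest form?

~(a1 & ((a4 | ~a4) & a2 | ~~~a2 | ((a4 | ~a4) & a2 | ~~~a2) & ~a3) & (a2 | ~a2)) | a3
= ~(a1 & ((a4 | ~a4) & a2 | ~~~a2) & (a2 | ~a2)) | a3   [absorption]
= ~(a1 & ((a4 | ~a4) & a2 | ~a2) & (a2 | ~a2)) | a3   [double negation]
= ~(a1 & (a2 | ~a2) & (a2 | ~a2)) | a3   [complement / identity]
= ~(a1 & (a2 | ~a2)) | a3   [idempotence]
= ~a1 | a3   [complement / identity]

~a1 | a3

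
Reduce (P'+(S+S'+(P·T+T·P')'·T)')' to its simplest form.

(P'+(S+S'+(P·T+T·P')'·T)')'
= (P'+(S+S'+T'·T)')'   [distribution]
= (P'+(S+S')')'   [complement / identity]
= P·(S+S')   [De Morgan]
= P   [complement / identity]

P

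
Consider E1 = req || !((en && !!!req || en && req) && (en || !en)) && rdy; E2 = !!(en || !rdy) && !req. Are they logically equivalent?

No

E1: req || !((en && !!!req || en && req) && (en || !en)) && rdy
    = req || !(en && !!!req || en && req) && rdy
    = req || !(en && !req || en && req) && rdy
    = req || !en && rdy
E2: !!(en || !rdy) && !req
    = (en || !rdy) && !req
These differ: at en=0, rdy=0, req=1, E1 = 1 but E2 = 0.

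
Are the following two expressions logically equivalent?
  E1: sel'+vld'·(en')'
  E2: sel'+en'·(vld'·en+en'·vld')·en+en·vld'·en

E1: sel'+vld'·(en')'
    = sel'+vld'·en
E2: sel'+en'·(vld'·en+en'·vld')·en+en·vld'·en
    = sel'+en'·vld'·en+en·vld'·en
    = sel'+vld'·en
Both reduce to sel'+vld'·en, so they are equivalent.

Yes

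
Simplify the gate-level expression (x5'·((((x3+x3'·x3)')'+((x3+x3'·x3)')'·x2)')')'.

(x5'·((((x3+x3'·x3)')'+((x3+x3'·x3)')'·x2)')')'
= x5+(((x3+x3'·x3)')'+((x3+x3'·x3)')'·x2)'
= x5+(((x3+x3'·x3)')')'
= x5+((x3')')'
= x5+x3'

x5+x3'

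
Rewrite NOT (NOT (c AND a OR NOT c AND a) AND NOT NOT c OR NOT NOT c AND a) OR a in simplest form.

NOT (NOT (c AND a OR NOT c AND a) AND NOT NOT c OR NOT NOT c AND a) OR a
= NOT (NOT a AND NOT NOT c OR NOT NOT c AND a) OR a   — distribution
= NOT NOT NOT c OR a   — distribution
= NOT c OR a   — double negation

NOT c OR a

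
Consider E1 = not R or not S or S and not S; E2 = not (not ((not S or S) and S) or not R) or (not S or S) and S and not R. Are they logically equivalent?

No

E1: not R or not S or S and not S
    = not R or not S   — complement / identity
E2: not (not ((not S or S) and S) or not R) or (not S or S) and S and not R
    = (not S or S) and S and R or (not S or S) and S and not R   — De Morgan
    = (not S or S) and S   — distribution
    = S   — complement / identity
These differ: at R=1, S=0, E1 = 1 but E2 = 0.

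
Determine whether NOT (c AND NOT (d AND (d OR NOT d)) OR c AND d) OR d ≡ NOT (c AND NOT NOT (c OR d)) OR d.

Yes

E1: NOT (c AND NOT (d AND (d OR NOT d)) OR c AND d) OR d
    = NOT (c AND NOT d OR c AND d) OR d   (complement / identity)
    = NOT c OR d   (distribution)
E2: NOT (c AND NOT NOT (c OR d)) OR d
    = NOT (c AND (c OR d)) OR d   (double negation)
    = NOT c OR d   (absorption)
Both reduce to NOT c OR d, so they are equivalent.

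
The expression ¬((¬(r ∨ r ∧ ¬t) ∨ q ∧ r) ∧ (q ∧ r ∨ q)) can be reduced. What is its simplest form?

¬q

¬((¬(r ∨ r ∧ ¬t) ∨ q ∧ r) ∧ (q ∧ r ∨ q))
= ¬((¬r ∨ q ∧ r) ∧ (q ∧ r ∨ q))
= ¬(¬r ∧ q ∨ q ∧ r)
= ¬q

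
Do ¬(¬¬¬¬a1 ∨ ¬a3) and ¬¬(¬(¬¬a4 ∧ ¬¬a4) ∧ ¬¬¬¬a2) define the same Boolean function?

E1: ¬(¬¬¬¬a1 ∨ ¬a3)
    = ¬¬¬a1 ∧ a3
    = ¬a1 ∧ a3
E2: ¬¬(¬(¬¬a4 ∧ ¬¬a4) ∧ ¬¬¬¬a2)
    = ¬¬(¬(¬¬a4 ∧ ¬¬a4) ∧ ¬¬a2)
    = ¬¬(¬¬¬a4 ∧ ¬¬a2)
    = ¬(¬¬a4 ∨ ¬a2)
    = ¬a4 ∧ a2
These differ: at a1=0, a2=0, a3=1, a4=0, E1 = 1 but E2 = 0.

No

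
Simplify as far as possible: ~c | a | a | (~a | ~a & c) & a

~c | a

~c | a | a | (~a | ~a & c) & a
= ~c | a | a | ~a & a
= ~c | a | a
= ~c | a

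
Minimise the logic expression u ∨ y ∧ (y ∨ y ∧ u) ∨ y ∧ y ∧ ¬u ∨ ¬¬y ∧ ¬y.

u ∨ y ∧ (y ∨ y ∧ u) ∨ y ∧ y ∧ ¬u ∨ ¬¬y ∧ ¬y
= u ∨ y ∧ y ∨ y ∧ y ∧ ¬u ∨ ¬¬y ∧ ¬y   [absorption]
= u ∨ y ∧ y ∨ y ∧ y ∧ ¬u ∨ y ∧ ¬y   [double negation]
= u ∨ y ∧ y ∨ y ∧ ¬y   [absorption]
= u ∨ y   [distribution]

u ∨ y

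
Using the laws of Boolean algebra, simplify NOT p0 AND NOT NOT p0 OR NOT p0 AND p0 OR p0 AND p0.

NOT p0 AND NOT NOT p0 OR NOT p0 AND p0 OR p0 AND p0
= NOT p0 AND p0 OR NOT p0 AND p0 OR p0 AND p0   [double negation]
= NOT p0 AND p0 OR p0   [distribution]
= p0   [complement / identity]

p0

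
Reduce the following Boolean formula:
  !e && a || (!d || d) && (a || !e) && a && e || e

a || e

!e && a || (!d || d) && (a || !e) && a && e || e
= !e && a || (!d || d) && a && e || e   [absorption]
= !e && a || a && e || e   [complement / identity]
= a || e   [distribution]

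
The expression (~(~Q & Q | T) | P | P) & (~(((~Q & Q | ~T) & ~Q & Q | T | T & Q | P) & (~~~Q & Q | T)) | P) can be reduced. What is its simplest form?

(~(~Q & Q | T) | P | P) & (~(((~Q & Q | ~T) & ~Q & Q | T | T & Q | P) & (~~~Q & Q | T)) | P)
= (~(~Q & Q | T) | P | P) & (~((~Q & Q | T | T & Q | P) & (~~~Q & Q | T)) | P)   [absorption]
= (~(~Q & Q | T) | P | P) & (~((~Q & Q | T | T & Q | P) & (~Q & Q | T)) | P)   [double negation]
= (~(~Q & Q | T) | P | P) & (~((~Q & Q | T | P) & (~Q & Q | T)) | P)   [absorption]
= (~(~Q & Q | T) | P | P) & (~(~Q & Q | T) | P)   [absorption]
= ~(~Q & Q | T) | P   [absorption]
= ~T | P   [complement / identity]

~T | P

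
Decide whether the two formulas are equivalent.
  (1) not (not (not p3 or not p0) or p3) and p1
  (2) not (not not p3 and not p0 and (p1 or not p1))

No

E1: not (not (not p3 or not p0) or p3) and p1
    = not (p3 and p0 or p3) and p1   — De Morgan
    = not p3 and p1   — absorption
E2: not (not not p3 and not p0 and (p1 or not p1))
    = not (not not p3 and not p0)   — complement / identity
    = not p3 or p0   — De Morgan
These differ: at p0=1, p1=0, p3=1, E1 = 0 but E2 = 1.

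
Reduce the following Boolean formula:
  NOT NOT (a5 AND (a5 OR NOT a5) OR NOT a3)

NOT NOT (a5 AND (a5 OR NOT a5) OR NOT a3)
= NOT NOT (a5 OR NOT a3)   [complement / identity]
= a5 OR NOT a3   [double negation]

a5 OR NOT a3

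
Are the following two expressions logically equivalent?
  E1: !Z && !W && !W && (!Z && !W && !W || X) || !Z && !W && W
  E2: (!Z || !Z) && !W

E1: !Z && !W && !W && (!Z && !W && !W || X) || !Z && !W && W
    = !Z && !W && !W || !Z && !W && W   — absorption
    = !Z && !W   — distribution
E2: (!Z || !Z) && !W
    = !Z && !W   — idempotence
Both reduce to !Z && !W, so they are equivalent.

Yes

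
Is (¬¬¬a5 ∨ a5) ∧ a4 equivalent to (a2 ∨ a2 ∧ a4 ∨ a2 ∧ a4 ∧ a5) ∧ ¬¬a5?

No

E1: (¬¬¬a5 ∨ a5) ∧ a4
    = (¬a5 ∨ a5) ∧ a4   — double negation
    = a4   — complement / identity
E2: (a2 ∨ a2 ∧ a4 ∨ a2 ∧ a4 ∧ a5) ∧ ¬¬a5
    = (a2 ∨ a2 ∧ a4) ∧ ¬¬a5   — absorption
    = (a2 ∨ a2 ∧ a4) ∧ a5   — double negation
    = a2 ∧ a5   — absorption
These differ: at a2=0, a4=1, a5=1, E1 = 1 but E2 = 0.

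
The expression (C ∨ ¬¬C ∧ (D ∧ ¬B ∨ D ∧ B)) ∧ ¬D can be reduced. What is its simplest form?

C ∧ ¬D

(C ∨ ¬¬C ∧ (D ∧ ¬B ∨ D ∧ B)) ∧ ¬D
= (C ∨ ¬¬C ∧ D) ∧ ¬D   (distribution)
= (C ∨ C ∧ D) ∧ ¬D   (double negation)
= C ∧ ¬D   (absorption)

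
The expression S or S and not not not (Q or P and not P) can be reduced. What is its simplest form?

S or S and not not not (Q or P and not P)
= S or S and not not not Q   — complement / identity
= S or S and not Q   — double negation
= S   — absorption

S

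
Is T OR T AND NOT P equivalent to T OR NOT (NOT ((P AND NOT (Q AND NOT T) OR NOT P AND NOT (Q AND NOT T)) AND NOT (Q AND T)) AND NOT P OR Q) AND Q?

E1: T OR T AND NOT P
    = T   (absorption)
E2: T OR NOT (NOT ((P AND NOT (Q AND NOT T) OR NOT P AND NOT (Q AND NOT T)) AND NOT (Q AND T)) AND NOT P OR Q) AND Q
    = T OR NOT (NOT (NOT (Q AND NOT T) AND NOT (Q AND T)) AND NOT P OR Q) AND Q   (distribution)
    = T OR NOT ((Q AND NOT T OR Q AND T) AND NOT P OR Q) AND Q   (De Morgan)
    = T OR NOT (Q AND NOT P OR Q) AND Q   (distribution)
    = T OR NOT Q AND Q   (absorption)
    = T   (complement / identity)
Both reduce to T, so they are equivalent.

Yes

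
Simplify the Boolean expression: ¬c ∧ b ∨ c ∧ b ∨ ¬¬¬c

b ∨ ¬c

¬c ∧ b ∨ c ∧ b ∨ ¬¬¬c
= b ∨ ¬¬¬c
= b ∨ ¬c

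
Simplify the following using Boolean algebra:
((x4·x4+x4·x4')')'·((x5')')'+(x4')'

((x4·x4+x4·x4')')'·((x5')')'+(x4')'
= ((x4·x4+x4·x4')')'·x5'+(x4')'   [double negation]
= (x4')'·x5'+(x4')'   [distribution]
= (x4')'   [absorption]
= x4   [double negation]

x4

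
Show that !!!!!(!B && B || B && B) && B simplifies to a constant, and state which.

false

!!!!!(!B && B || B && B) && B
= !!!!!B && B
= !!!B && B
= !B && B
= false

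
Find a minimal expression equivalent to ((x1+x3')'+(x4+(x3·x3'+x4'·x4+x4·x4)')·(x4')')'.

((x1+x3')'+(x4+(x3·x3'+x4'·x4+x4·x4)')·(x4')')'
= ((x1+x3')'+(x4+(x4'·x4+x4·x4)')·(x4')')'
= ((x1+x3')'+(x4+x4')·(x4')')'
= ((x1+x3')'+(x4')')'
= (x1+x3')·x4'

(x1+x3')·x4'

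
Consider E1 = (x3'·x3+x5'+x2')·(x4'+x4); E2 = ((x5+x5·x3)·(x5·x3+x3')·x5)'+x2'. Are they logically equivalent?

Yes

E1: (x3'·x3+x5'+x2')·(x4'+x4)
    = x3'·x3+x5'+x2'   [complement / identity]
    = x5'+x2'   [complement / identity]
E2: ((x5+x5·x3)·(x5·x3+x3')·x5)'+x2'
    = ((x5·x3'+x5·x3)·x5)'+x2'   [distribution]
    = (x5·x5)'+x2'   [distribution]
    = x5'+x2'   [idempotence]
Both reduce to x5'+x2', so they are equivalent.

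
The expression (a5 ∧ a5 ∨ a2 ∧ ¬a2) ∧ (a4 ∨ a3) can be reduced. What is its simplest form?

a5 ∧ (a4 ∨ a3)

(a5 ∧ a5 ∨ a2 ∧ ¬a2) ∧ (a4 ∨ a3)
= a5 ∧ a5 ∧ (a4 ∨ a3)
= a5 ∧ (a4 ∨ a3)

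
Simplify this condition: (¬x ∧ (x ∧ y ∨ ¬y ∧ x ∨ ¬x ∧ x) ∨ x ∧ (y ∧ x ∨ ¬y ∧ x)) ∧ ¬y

(¬x ∧ (x ∧ y ∨ ¬y ∧ x ∨ ¬x ∧ x) ∨ x ∧ (y ∧ x ∨ ¬y ∧ x)) ∧ ¬y
= (¬x ∧ (x ∧ y ∨ ¬y ∧ x ∨ ¬x ∧ x) ∨ x ∧ x) ∧ ¬y   — distribution
= (¬x ∧ (x ∨ ¬x ∧ x) ∨ x ∧ x) ∧ ¬y   — distribution
= (¬x ∧ x ∨ x ∧ x) ∧ ¬y   — complement / identity
= x ∧ ¬y   — distribution

x ∧ ¬y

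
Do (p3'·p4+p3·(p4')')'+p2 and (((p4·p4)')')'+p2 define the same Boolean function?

E1: (p3'·p4+p3·(p4')')'+p2
    = (p3'·p4+p3·p4)'+p2   — double negation
    = p4'+p2   — distribution
E2: (((p4·p4)')')'+p2
    = (p4·p4)'+p2   — double negation
    = p4'+p2   — idempotence
Both reduce to p4'+p2, so they are equivalent.

Yes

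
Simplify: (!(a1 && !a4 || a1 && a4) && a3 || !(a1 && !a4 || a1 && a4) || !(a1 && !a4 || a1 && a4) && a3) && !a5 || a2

!a1 && !a5 || a2

(!(a1 && !a4 || a1 && a4) && a3 || !(a1 && !a4 || a1 && a4) || !(a1 && !a4 || a1 && a4) && a3) && !a5 || a2
= (!(a1 && !a4 || a1 && a4) || !(a1 && !a4 || a1 && a4) && a3) && !a5 || a2   [absorption]
= !(a1 && !a4 || a1 && a4) && !a5 || a2   [absorption]
= !a1 && !a5 || a2   [distribution]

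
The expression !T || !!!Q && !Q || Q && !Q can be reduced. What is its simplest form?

!T || !Q

!T || !!!Q && !Q || Q && !Q
= !T || !Q && !Q || Q && !Q   [double negation]
= !T || !Q   [distribution]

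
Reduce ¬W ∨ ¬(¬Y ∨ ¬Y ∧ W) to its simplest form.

¬W ∨ Y

¬W ∨ ¬(¬Y ∨ ¬Y ∧ W)
= ¬W ∨ ¬¬Y
= ¬W ∨ Y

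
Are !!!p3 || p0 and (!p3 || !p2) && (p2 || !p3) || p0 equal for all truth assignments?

E1: !!!p3 || p0
    = !p3 || p0
E2: (!p3 || !p2) && (p2 || !p3) || p0
    = !p3 || !p2 && p2 || p0
    = !p3 || p0
Both reduce to !p3 || p0, so they are equivalent.

Yes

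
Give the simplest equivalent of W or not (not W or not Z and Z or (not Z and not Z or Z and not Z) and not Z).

W

W or not (not W or not Z and Z or (not Z and not Z or Z and not Z) and not Z)
= W or not (not W or not Z and Z or not Z and not Z)   — distribution
= W or not (not W or not Z)   — distribution
= W or W and Z   — De Morgan
= W   — absorption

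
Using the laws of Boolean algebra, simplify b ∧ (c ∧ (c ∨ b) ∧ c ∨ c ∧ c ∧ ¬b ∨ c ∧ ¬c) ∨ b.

b

b ∧ (c ∧ (c ∨ b) ∧ c ∨ c ∧ c ∧ ¬b ∨ c ∧ ¬c) ∨ b
= b ∧ (c ∧ c ∨ c ∧ c ∧ ¬b ∨ c ∧ ¬c) ∨ b   — absorption
= b ∧ ((c ∨ c ∧ ¬b) ∧ c ∨ c ∧ ¬c) ∨ b   — distribution
= b ∧ (c ∧ c ∨ c ∧ ¬c) ∨ b   — absorption
= b ∧ c ∨ b   — distribution
= b   — absorption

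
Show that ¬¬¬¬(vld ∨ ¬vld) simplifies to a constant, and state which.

True

¬¬¬¬(vld ∨ ¬vld)
= ¬¬(vld ∨ ¬vld)   (double negation)
= vld ∨ ¬vld   (double negation)
= True   (complement)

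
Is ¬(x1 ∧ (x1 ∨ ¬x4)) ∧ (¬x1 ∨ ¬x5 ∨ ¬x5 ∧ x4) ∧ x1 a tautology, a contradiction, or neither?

contradiction

¬(x1 ∧ (x1 ∨ ¬x4)) ∧ (¬x1 ∨ ¬x5 ∨ ¬x5 ∧ x4) ∧ x1
= ¬x1 ∧ (¬x1 ∨ ¬x5 ∨ ¬x5 ∧ x4) ∧ x1   (absorption)
= ¬x1 ∧ (¬x1 ∨ ¬x5) ∧ x1   (absorption)
= ¬x1 ∧ x1   (absorption)
= False   (complement)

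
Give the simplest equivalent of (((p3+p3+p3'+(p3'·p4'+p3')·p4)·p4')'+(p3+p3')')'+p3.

(((p3+p3+p3'+(p3'·p4'+p3')·p4)·p4')'+(p3+p3')')'+p3
= (((p3+p3+p3'+p3'·p4)·p4')'+(p3+p3')')'+p3   — absorption
= (((p3+p3'+p3'·p4)·p4')'+(p3+p3')')'+p3   — idempotence
= (((p3+p3')·p4')'+(p3+p3')')'+p3   — absorption
= ((p4')'+(p3+p3')')'+p3   — complement / identity
= p4'·(p3+p3')+p3   — De Morgan
= p4'+p3   — complement / identity

p4'+p3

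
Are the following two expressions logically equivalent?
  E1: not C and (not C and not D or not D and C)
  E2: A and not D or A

No

E1: not C and (not C and not D or not D and C)
    = not C and not D
E2: A and not D or A
    = A
These differ: at A=1, C=0, D=1, E1 = 0 but E2 = 1.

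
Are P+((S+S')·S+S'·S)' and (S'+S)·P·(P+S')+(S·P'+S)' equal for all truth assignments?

Yes

E1: P+((S+S')·S+S'·S)'
    = P+(S+S'·S)'   — complement / identity
    = P+S'   — complement / identity
E2: (S'+S)·P·(P+S')+(S·P'+S)'
    = P·(P+S')+(S·P'+S)'   — complement / identity
    = P+(S·P'+S)'   — absorption
    = P+S'   — absorption
Both reduce to P+S', so they are equivalent.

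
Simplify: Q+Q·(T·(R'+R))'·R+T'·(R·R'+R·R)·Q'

Q+T'·R

Q+Q·(T·(R'+R))'·R+T'·(R·R'+R·R)·Q'
= Q+Q·T'·R+T'·(R·R'+R·R)·Q'   — complement / identity
= Q+Q·T'·R+T'·R·Q'   — distribution
= Q+T'·R   — distribution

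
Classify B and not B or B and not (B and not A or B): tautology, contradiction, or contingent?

contradiction

B and not B or B and not (B and not A or B)
= B and not B or B and not B   [absorption]
= B and not B   [idempotence]
= False   [complement]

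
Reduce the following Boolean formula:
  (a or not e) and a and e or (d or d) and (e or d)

(a or not e) and a and e or (d or d) and (e or d)
= (a or not e) and a and e or d and e or d   — distribution
= a and e or d and e or d   — absorption
= a and e or d   — absorption

a and e or d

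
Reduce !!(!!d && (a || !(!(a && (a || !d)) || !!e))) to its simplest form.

d && a

!!(!!d && (a || !(!(a && (a || !d)) || !!e)))
= !!d && (a || !(!(a && (a || !d)) || !!e))
= !!d && (a || !(!a || !!e))
= d && (a || !(!a || !!e))
= d && (a || a && !e)
= d && a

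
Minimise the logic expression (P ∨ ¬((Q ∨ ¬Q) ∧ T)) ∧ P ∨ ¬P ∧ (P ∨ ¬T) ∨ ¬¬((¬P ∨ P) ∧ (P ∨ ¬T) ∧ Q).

(P ∨ ¬((Q ∨ ¬Q) ∧ T)) ∧ P ∨ ¬P ∧ (P ∨ ¬T) ∨ ¬¬((¬P ∨ P) ∧ (P ∨ ¬T) ∧ Q)
= (P ∨ ¬T) ∧ P ∨ ¬P ∧ (P ∨ ¬T) ∨ ¬¬((¬P ∨ P) ∧ (P ∨ ¬T) ∧ Q)   (complement / identity)
= P ∨ ¬T ∨ ¬¬((¬P ∨ P) ∧ (P ∨ ¬T) ∧ Q)   (distribution)
= P ∨ ¬T ∨ (¬P ∨ P) ∧ (P ∨ ¬T) ∧ Q   (double negation)
= P ∨ ¬T ∨ (P ∨ ¬T) ∧ Q   (complement / identity)
= P ∨ ¬T   (absorption)

P ∨ ¬T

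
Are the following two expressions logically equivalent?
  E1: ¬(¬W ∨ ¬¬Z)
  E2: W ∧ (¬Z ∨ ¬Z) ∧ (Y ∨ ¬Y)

Yes

E1: ¬(¬W ∨ ¬¬Z)
    = W ∧ ¬Z   (De Morgan)
E2: W ∧ (¬Z ∨ ¬Z) ∧ (Y ∨ ¬Y)
    = W ∧ (¬Z ∨ ¬Z)   (complement / identity)
    = W ∧ ¬Z   (idempotence)
Both reduce to W ∧ ¬Z, so they are equivalent.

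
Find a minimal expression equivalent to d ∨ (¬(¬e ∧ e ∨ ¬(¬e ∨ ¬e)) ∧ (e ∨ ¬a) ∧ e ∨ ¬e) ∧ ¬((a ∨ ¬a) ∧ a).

d ∨ (¬(¬e ∧ e ∨ ¬(¬e ∨ ¬e)) ∧ (e ∨ ¬a) ∧ e ∨ ¬e) ∧ ¬((a ∨ ¬a) ∧ a)
= d ∨ (¬(¬e ∧ e ∨ ¬(¬e ∨ ¬e)) ∧ e ∨ ¬e) ∧ ¬((a ∨ ¬a) ∧ a)   — absorption
= d ∨ (¬(¬e ∧ e ∨ e ∧ e) ∧ e ∨ ¬e) ∧ ¬((a ∨ ¬a) ∧ a)   — De Morgan
= d ∨ (¬e ∧ e ∨ ¬e) ∧ ¬((a ∨ ¬a) ∧ a)   — distribution
= d ∨ ¬e ∧ ¬((a ∨ ¬a) ∧ a)   — complement / identity
= d ∨ ¬e ∧ ¬a   — complement / identity

d ∨ ¬e ∧ ¬a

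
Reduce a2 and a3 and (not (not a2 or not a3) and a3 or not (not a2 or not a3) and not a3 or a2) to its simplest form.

a2 and a3

a2 and a3 and (not (not a2 or not a3) and a3 or not (not a2 or not a3) and not a3 or a2)
= a2 and a3 and (not (not a2 or not a3) or a2)   [distribution]
= a2 and a3 and (a2 and a3 or a2)   [De Morgan]
= a2 and a3   [absorption]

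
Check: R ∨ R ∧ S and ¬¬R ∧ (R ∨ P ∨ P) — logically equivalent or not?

E1: R ∨ R ∧ S
    = R   — absorption
E2: ¬¬R ∧ (R ∨ P ∨ P)
    = R ∧ (R ∨ P ∨ P)   — double negation
    = R ∧ (R ∨ P)   — idempotence
    = R   — absorption
Both reduce to R, so they are equivalent.

Yes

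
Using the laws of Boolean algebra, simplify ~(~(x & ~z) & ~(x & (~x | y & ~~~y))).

~(~(x & ~z) & ~(x & (~x | y & ~~~y)))
= ~(~(x & ~z) & ~(x & (~x | y & ~y)))   — double negation
= ~(~(x & ~z) & ~(x & ~x))   — complement / identity
= x & ~z | x & ~x   — De Morgan
= x & ~z   — complement / identity

x & ~z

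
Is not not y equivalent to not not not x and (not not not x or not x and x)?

E1: not not y
    = y   [double negation]
E2: not not not x and (not not not x or not x and x)
    = not not not x and not not not x   [complement / identity]
    = not not not x   [idempotence]
    = not x   [double negation]
These differ: at x=0, y=0, E1 = 0 but E2 = 1.

No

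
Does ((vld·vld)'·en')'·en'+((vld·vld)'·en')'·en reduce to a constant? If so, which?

no

((vld·vld)'·en')'·en'+((vld·vld)'·en')'·en
= ((vld·vld)'·en')'   (distribution)
= (vld'·en')'   (idempotence)
= vld+en   (De Morgan)
This depends on en, vld, so it is not a constant.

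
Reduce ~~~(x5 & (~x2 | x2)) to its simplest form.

~~~(x5 & (~x2 | x2))
= ~~~x5   [complement / identity]
= ~x5   [double negation]

~x5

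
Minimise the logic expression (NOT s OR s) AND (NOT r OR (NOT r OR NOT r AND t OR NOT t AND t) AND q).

NOT r

(NOT s OR s) AND (NOT r OR (NOT r OR NOT r AND t OR NOT t AND t) AND q)
= NOT r OR (NOT r OR NOT r AND t OR NOT t AND t) AND q   [complement / identity]
= NOT r OR (NOT r OR NOT t AND t) AND q   [absorption]
= NOT r OR NOT r AND q   [complement / identity]
= NOT r   [absorption]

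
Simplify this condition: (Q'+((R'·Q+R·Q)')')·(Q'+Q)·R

(Q'+((R'·Q+R·Q)')')·(Q'+Q)·R
= (Q'+(Q')')·(Q'+Q)·R   (distribution)
= (Q'+Q)·(Q'+Q)·R   (double negation)
= (Q'+Q)·R   (complement / identity)
= R   (complement / identity)

R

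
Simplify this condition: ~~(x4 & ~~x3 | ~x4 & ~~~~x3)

~~(x4 & ~~x3 | ~x4 & ~~~~x3)
= ~~(x4 & ~~x3 | ~x4 & ~~x3)   [double negation]
= ~~~~x3   [distribution]
= ~~x3   [double negation]
= x3   [double negation]

x3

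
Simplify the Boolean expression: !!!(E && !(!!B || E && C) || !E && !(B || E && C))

B || E && C

!!!(E && !(!!B || E && C) || !E && !(B || E && C))
= !!!(E && !(B || E && C) || !E && !(B || E && C))   (double negation)
= !(E && !(B || E && C) || !E && !(B || E && C))   (double negation)
= !!(B || E && C)   (distribution)
= B || E && C   (double negation)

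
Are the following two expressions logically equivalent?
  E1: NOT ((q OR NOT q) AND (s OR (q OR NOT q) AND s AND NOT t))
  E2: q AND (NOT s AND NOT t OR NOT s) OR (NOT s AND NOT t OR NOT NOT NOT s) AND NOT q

Yes

E1: NOT ((q OR NOT q) AND (s OR (q OR NOT q) AND s AND NOT t))
    = NOT ((q OR NOT q) AND (s OR s AND NOT t))   (complement / identity)
    = NOT ((q OR NOT q) AND s)   (absorption)
    = NOT s   (complement / identity)
E2: q AND (NOT s AND NOT t OR NOT s) OR (NOT s AND NOT t OR NOT NOT NOT s) AND NOT q
    = q AND (NOT s AND NOT t OR NOT s) OR (NOT s AND NOT t OR NOT s) AND NOT q   (double negation)
    = NOT s AND NOT t OR NOT s   (distribution)
    = NOT s   (absorption)
Both reduce to NOT s, so they are equivalent.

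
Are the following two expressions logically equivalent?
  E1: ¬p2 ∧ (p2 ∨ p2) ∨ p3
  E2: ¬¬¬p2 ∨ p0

E1: ¬p2 ∧ (p2 ∨ p2) ∨ p3
    = ¬p2 ∧ p2 ∨ p3   [idempotence]
    = p3   [complement / identity]
E2: ¬¬¬p2 ∨ p0
    = ¬p2 ∨ p0   [double negation]
These differ: at p0=0, p2=0, p3=0, E1 = 0 but E2 = 1.

No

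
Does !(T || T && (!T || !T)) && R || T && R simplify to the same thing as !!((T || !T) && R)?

Yes

E1: !(T || T && (!T || !T)) && R || T && R
    = !(T || T && !T) && R || T && R   — idempotence
    = !T && R || T && R   — complement / identity
    = R   — distribution
E2: !!((T || !T) && R)
    = (T || !T) && R   — double negation
    = R   — complement / identity
Both reduce to R, so they are equivalent.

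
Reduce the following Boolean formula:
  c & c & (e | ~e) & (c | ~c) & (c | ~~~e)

c & c & (e | ~e) & (c | ~c) & (c | ~~~e)
= c & c & (e | ~e) & (c | ~~~e)   (complement / identity)
= c & c & (e | ~e) & (c | ~e)   (double negation)
= c & c & (c | ~e)   (complement / identity)
= c & c   (absorption)
= c   (idempotence)

c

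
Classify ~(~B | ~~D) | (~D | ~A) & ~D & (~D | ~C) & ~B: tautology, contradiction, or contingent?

contingent

~(~B | ~~D) | (~D | ~A) & ~D & (~D | ~C) & ~B
= ~(~B | ~~D) | (~D | ~A) & ~D & ~B   — absorption
= B & ~D | (~D | ~A) & ~D & ~B   — De Morgan
= B & ~D | ~D & ~B   — absorption
= ~D   — distribution
This depends on D, so it is not a constant.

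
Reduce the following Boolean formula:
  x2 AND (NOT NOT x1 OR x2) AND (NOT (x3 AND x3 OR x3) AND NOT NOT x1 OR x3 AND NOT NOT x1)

x2 AND (NOT NOT x1 OR x2) AND (NOT (x3 AND x3 OR x3) AND NOT NOT x1 OR x3 AND NOT NOT x1)
= x2 AND (NOT NOT x1 OR x2) AND (NOT (x3 OR x3) AND NOT NOT x1 OR x3 AND NOT NOT x1)
= x2 AND (NOT NOT x1 OR x2) AND (NOT x3 AND NOT NOT x1 OR x3 AND NOT NOT x1)
= x2 AND (NOT NOT x1 OR x2) AND NOT NOT x1
= x2 AND NOT NOT x1
= x2 AND x1

x2 AND x1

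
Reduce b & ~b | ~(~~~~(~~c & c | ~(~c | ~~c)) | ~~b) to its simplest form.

b & ~b | ~(~~~~(~~c & c | ~(~c | ~~c)) | ~~b)
= b & ~b | ~~~(~~c & c | ~(~c | ~~c)) & ~b   [De Morgan]
= b & ~b | ~~~(~~c & c | c & ~c) & ~b   [De Morgan]
= b & ~b | ~~~(c & c | c & ~c) & ~b   [double negation]
= ~~~(c & c | c & ~c) & ~b   [complement / identity]
= ~~~c & ~b   [distribution]
= ~c & ~b   [double negation]

~c & ~b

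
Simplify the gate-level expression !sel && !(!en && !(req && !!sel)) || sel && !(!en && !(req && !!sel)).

en || req && sel

!sel && !(!en && !(req && !!sel)) || sel && !(!en && !(req && !!sel))
= !(!en && !(req && !!sel))   [distribution]
= en || req && !!sel   [De Morgan]
= en || req && sel   [double negation]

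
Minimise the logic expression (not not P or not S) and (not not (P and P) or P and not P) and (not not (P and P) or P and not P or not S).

P

(not not P or not S) and (not not (P and P) or P and not P) and (not not (P and P) or P and not P or not S)
= (not not P or not S) and (not not (P and P) or P and not P)   [absorption]
= (not not P or not S) and (P and P or P and not P)   [double negation]
= (not not P or not S) and P   [distribution]
= (P or not S) and P   [double negation]
= P   [absorption]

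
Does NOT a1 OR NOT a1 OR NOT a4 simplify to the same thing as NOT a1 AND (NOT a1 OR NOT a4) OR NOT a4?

Yes

E1: NOT a1 OR NOT a1 OR NOT a4
    = NOT a1 OR NOT a4   — idempotence
E2: NOT a1 AND (NOT a1 OR NOT a4) OR NOT a4
    = NOT a1 OR NOT a4   — absorption
Both reduce to NOT a1 OR NOT a4, so they are equivalent.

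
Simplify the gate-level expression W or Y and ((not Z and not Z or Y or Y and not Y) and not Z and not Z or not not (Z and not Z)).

W or Y and not Z

W or Y and ((not Z and not Z or Y or Y and not Y) and not Z and not Z or not not (Z and not Z))
= W or Y and ((not Z and not Z or Y or Y and not Y) and not Z and not Z or Z and not Z)   (double negation)
= W or Y and ((not Z and not Z or Y) and not Z and not Z or Z and not Z)   (complement / identity)
= W or Y and (not Z and not Z or Z and not Z)   (absorption)
= W or Y and not Z   (distribution)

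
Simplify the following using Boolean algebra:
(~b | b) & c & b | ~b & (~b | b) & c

(~b | b) & c & b | ~b & (~b | b) & c
= (~b | b) & c   [distribution]
= c   [complement / identity]

c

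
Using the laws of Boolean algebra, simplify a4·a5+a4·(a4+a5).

a4·a5+a4·(a4+a5)
= a4·a5+a4   [absorption]
= a4   [absorption]

a4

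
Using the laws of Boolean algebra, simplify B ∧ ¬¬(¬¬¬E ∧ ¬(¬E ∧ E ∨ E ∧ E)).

B ∧ ¬E

B ∧ ¬¬(¬¬¬E ∧ ¬(¬E ∧ E ∨ E ∧ E))
= B ∧ ¬¬(¬¬¬E ∧ ¬E)   — distribution
= B ∧ ¬(¬¬E ∨ E)   — De Morgan
= B ∧ ¬(E ∨ E)   — double negation
= B ∧ ¬E   — idempotence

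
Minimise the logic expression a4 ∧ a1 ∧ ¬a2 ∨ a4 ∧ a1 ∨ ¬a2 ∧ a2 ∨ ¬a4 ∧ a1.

a4 ∧ a1 ∧ ¬a2 ∨ a4 ∧ a1 ∨ ¬a2 ∧ a2 ∨ ¬a4 ∧ a1
= a4 ∧ a1 ∧ ¬a2 ∨ a4 ∧ a1 ∨ ¬a4 ∧ a1   (complement / identity)
= a4 ∧ a1 ∨ ¬a4 ∧ a1   (absorption)
= a1   (distribution)

a1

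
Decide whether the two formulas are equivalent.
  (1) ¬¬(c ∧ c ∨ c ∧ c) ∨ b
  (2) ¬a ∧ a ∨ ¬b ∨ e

E1: ¬¬(c ∧ c ∨ c ∧ c) ∨ b
    = ¬¬(c ∧ c) ∨ b   — idempotence
    = c ∧ c ∨ b   — double negation
    = c ∨ b   — idempotence
E2: ¬a ∧ a ∨ ¬b ∨ e
    = ¬b ∨ e   — complement / identity
These differ: at a=0, b=0, c=0, e=0, E1 = 0 but E2 = 1.

No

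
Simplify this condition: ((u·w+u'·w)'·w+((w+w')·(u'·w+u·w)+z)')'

w+z

((u·w+u'·w)'·w+((w+w')·(u'·w+u·w)+z)')'
= (w'·w+((w+w')·(u'·w+u·w)+z)')'   [distribution]
= (((w+w')·(u'·w+u·w)+z)')'   [complement / identity]
= (((w+w')·w+z)')'   [distribution]
= ((w+z)')'   [complement / identity]
= w+z   [double negation]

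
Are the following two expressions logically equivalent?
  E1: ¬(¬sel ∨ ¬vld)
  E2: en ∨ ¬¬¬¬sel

E1: ¬(¬sel ∨ ¬vld)
    = sel ∧ vld   (De Morgan)
E2: en ∨ ¬¬¬¬sel
    = en ∨ ¬¬sel   (double negation)
    = en ∨ sel   (double negation)
These differ: at en=1, sel=0, vld=0, E1 = 0 but E2 = 1.

No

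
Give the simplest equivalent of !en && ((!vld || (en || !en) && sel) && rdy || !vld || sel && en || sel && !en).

!en && ((!vld || (en || !en) && sel) && rdy || !vld || sel && en || sel && !en)
= !en && ((!vld || (en || !en) && sel) && rdy || !vld || (en || !en) && sel)   — distribution
= !en && (!vld || (en || !en) && sel)   — absorption
= !en && (!vld || sel)   — complement / identity

!en && (!vld || sel)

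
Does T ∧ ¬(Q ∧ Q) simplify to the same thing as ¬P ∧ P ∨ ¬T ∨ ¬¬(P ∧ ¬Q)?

E1: T ∧ ¬(Q ∧ Q)
    = T ∧ ¬Q
E2: ¬P ∧ P ∨ ¬T ∨ ¬¬(P ∧ ¬Q)
    = ¬P ∧ P ∨ ¬T ∨ P ∧ ¬Q
    = ¬T ∨ P ∧ ¬Q
These differ: at P=0, Q=0, T=0, E1 = 0 but E2 = 1.

No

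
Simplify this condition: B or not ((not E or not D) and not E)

B or not ((not E or not D) and not E)
= B or not not E
= B or E

B or E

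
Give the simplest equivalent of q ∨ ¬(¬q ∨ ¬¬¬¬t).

q

q ∨ ¬(¬q ∨ ¬¬¬¬t)
= q ∨ ¬(¬q ∨ ¬¬t)   — double negation
= q ∨ q ∧ ¬t   — De Morgan
= q   — absorption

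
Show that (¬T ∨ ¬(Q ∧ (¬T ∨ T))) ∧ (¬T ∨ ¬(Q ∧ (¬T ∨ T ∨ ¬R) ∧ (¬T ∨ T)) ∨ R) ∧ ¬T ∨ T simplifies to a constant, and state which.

(¬T ∨ ¬(Q ∧ (¬T ∨ T))) ∧ (¬T ∨ ¬(Q ∧ (¬T ∨ T ∨ ¬R) ∧ (¬T ∨ T)) ∨ R) ∧ ¬T ∨ T
= (¬T ∨ ¬(Q ∧ (¬T ∨ T))) ∧ (¬T ∨ ¬(Q ∧ (¬T ∨ T)) ∨ R) ∧ ¬T ∨ T   (absorption)
= (¬T ∨ ¬(Q ∧ (¬T ∨ T))) ∧ ¬T ∨ T   (absorption)
= (¬T ∨ ¬Q) ∧ ¬T ∨ T   (complement / identity)
= ¬T ∨ T   (absorption)
= True   (complement)

True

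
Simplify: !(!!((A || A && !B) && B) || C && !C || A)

!(!!((A || A && !B) && B) || C && !C || A)
= !((A || A && !B) && B || C && !C || A)   [double negation]
= !((A || A && !B) && B || A)   [complement / identity]
= !(A && B || A)   [absorption]
= !A   [absorption]

!A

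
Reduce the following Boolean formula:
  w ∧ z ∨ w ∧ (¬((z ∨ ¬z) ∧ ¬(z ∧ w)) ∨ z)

w ∧ z ∨ w ∧ (¬((z ∨ ¬z) ∧ ¬(z ∧ w)) ∨ z)
= w ∧ z ∨ w ∧ (¬¬(z ∧ w) ∨ z)
= w ∧ z ∨ w ∧ (z ∧ w ∨ z)
= w ∧ z ∨ w ∧ z
= w ∧ z

w ∧ z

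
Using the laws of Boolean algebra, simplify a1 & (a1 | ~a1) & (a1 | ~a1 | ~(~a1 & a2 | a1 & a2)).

a1 & (a1 | ~a1) & (a1 | ~a1 | ~(~a1 & a2 | a1 & a2))
= a1 & (a1 | ~a1) & (a1 | ~a1 | ~a2)
= a1 & (a1 | ~a1)
= a1

a1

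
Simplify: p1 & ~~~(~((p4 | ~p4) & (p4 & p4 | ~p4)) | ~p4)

p1 & p4

p1 & ~~~(~((p4 | ~p4) & (p4 & p4 | ~p4)) | ~p4)
= p1 & ~(~((p4 | ~p4) & (p4 & p4 | ~p4)) | ~p4)   — double negation
= p1 & (p4 | ~p4) & (p4 & p4 | ~p4) & p4   — De Morgan
= p1 & (p4 | ~p4) & (p4 | ~p4) & p4   — idempotence
= p1 & (p4 | ~p4) & p4   — idempotence
= p1 & p4   — complement / identity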